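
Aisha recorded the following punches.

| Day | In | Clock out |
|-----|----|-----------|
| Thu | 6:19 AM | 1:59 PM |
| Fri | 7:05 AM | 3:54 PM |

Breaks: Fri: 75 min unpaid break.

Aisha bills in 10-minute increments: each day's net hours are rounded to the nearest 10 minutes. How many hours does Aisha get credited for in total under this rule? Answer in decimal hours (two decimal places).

Thu: 6:19 AM–1:59 PM = 7 h 40 min → rounds to 7 h 40 min
Fri: 7:05 AM–3:54 PM = 8 h 49 min − 75 min = 7 h 34 min → rounds to 7 h 30 min
Total credited: 15 h 10 min.

15.17 hours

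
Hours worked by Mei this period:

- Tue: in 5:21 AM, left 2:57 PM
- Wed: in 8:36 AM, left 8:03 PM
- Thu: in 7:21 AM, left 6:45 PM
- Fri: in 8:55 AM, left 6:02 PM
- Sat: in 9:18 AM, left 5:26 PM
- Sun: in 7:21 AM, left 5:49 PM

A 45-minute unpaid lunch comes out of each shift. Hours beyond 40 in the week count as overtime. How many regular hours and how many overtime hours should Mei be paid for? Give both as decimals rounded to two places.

Tue: 5:21 AM–2:57 PM = 9 h 36 min; less 45 min break → 8 h 51 min
Wed: 8:36 AM–8:03 PM = 11 h 27 min; less 45 min break → 10 h 42 min
Thu: 7:21 AM–6:45 PM = 11 h 24 min; less 45 min break → 10 h 39 min
Fri: 8:55 AM–6:02 PM = 9 h 7 min; less 45 min break → 8 h 22 min
Sat: 9:18 AM–5:26 PM = 8 h 8 min; less 45 min break → 7 h 23 min
Sun: 7:21 AM–5:49 PM = 10 h 28 min; less 45 min break → 9 h 43 min
Total worked: 55 h 40 min = 55.67 h.
Threshold 40 h → overtime 15 h 40 min, regular 40 h 0 min.

Regular 40.00 hours, overtime 15.67 hours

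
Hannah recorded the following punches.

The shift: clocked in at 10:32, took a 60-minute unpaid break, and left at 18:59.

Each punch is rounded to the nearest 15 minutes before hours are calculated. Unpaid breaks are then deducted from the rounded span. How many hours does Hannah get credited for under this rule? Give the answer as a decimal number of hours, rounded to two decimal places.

7.50 hours

The shift: in 10:32→10:30, out 18:59→19:00; 8 h 30 min − 60 min = 7 h 30 min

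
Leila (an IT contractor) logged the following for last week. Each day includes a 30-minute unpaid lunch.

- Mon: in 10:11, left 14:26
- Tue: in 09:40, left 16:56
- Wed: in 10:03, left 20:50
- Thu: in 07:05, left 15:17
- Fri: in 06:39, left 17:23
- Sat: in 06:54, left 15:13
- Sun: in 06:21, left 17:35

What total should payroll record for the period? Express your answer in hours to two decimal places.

Mon: 10:11–14:26 = 4 h 15 min; less 30 min break → 3 h 45 min
Tue: 09:40–16:56 = 7 h 16 min; less 30 min break → 6 h 46 min
Wed: 10:03–20:50 = 10 h 47 min; less 30 min break → 10 h 17 min
Thu: 07:05–15:17 = 8 h 12 min; less 30 min break → 7 h 42 min
Fri: 06:39–17:23 = 10 h 44 min; less 30 min break → 10 h 14 min
Sat: 06:54–15:13 = 8 h 19 min; less 30 min break → 7 h 49 min
Sun: 06:21–17:35 = 11 h 14 min; less 30 min break → 10 h 44 min
Total: 3 h 45 min + 6 h 46 min + 10 h 17 min + 7 h 42 min + 10 h 14 min + 7 h 49 min + 10 h 44 min = 57 h 17 min.

57.28 hours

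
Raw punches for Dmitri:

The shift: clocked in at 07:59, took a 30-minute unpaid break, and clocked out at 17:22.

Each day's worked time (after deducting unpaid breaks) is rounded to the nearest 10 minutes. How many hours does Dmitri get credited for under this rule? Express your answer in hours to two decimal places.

8.83 hours

The shift: 07:59–17:22 = 9 h 23 min − 30 min = 8 h 53 min → rounds to 8 h 50 min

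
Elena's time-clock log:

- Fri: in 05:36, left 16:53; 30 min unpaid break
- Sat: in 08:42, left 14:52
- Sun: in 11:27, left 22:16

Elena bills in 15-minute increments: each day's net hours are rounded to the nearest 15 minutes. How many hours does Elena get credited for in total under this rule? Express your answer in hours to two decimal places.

Fri: 05:36–16:53 = 11 h 17 min − 30 min = 10 h 47 min → rounds to 10 h 45 min
Sat: 08:42–14:52 = 6 h 10 min → rounds to 6 h 15 min
Sun: 11:27–22:16 = 10 h 49 min → rounds to 10 h 45 min
Total credited: 27 h 45 min.

27.75 hours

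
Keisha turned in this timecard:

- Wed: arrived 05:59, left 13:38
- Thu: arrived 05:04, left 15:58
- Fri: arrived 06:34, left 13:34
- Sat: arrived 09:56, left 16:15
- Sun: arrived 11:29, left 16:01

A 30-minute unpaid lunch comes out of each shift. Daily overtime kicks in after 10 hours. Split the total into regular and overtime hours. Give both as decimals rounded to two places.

Regular 33.50 hours, overtime 0.40 hours

Wed: 05:59–13:38 = 7 h 39 min; less 30 min break → 7 h 9 min
Thu: 05:04–15:58 = 10 h 54 min; less 30 min break → 10 h 24 min
Fri: 06:34–13:34 = 7 h 0 min; less 30 min break → 6 h 30 min
Sat: 09:56–16:15 = 6 h 19 min; less 30 min break → 5 h 49 min
Sun: 11:29–16:01 = 4 h 32 min; less 30 min break → 4 h 2 min
Wed reg 7 h 9 min / OT 0 h 0 min; Thu reg 10 h 0 min / OT 0 h 24 min; Fri reg 6 h 30 min / OT 0 h 0 min; Sat reg 5 h 49 min / OT 0 h 0 min; Sun reg 4 h 2 min / OT 0 h 0 min.
Totals: regular 33 h 30 min, overtime 0 h 24 min.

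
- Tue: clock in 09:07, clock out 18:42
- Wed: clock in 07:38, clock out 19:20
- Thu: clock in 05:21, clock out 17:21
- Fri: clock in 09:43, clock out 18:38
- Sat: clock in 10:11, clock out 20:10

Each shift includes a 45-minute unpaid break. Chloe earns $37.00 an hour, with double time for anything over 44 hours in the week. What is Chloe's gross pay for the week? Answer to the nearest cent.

$1956.07

Tue: 09:07–18:42 = 9 h 35 min; less 45 min break → 8 h 50 min
Wed: 07:38–19:20 = 11 h 42 min; less 45 min break → 10 h 57 min
Thu: 05:21–17:21 = 12 h 0 min; less 45 min break → 11 h 15 min
Fri: 09:43–18:38 = 8 h 55 min; less 45 min break → 8 h 10 min
Sat: 10:11–20:10 = 9 h 59 min; less 45 min break → 9 h 14 min
Total worked: 48 h 26 min = 2906 min.
Regular 44 h 0 min = 2640 min at $37.00/h; overtime 4 h 26 min = 266 min at $74.00/h.
Pay = (2640 × $37.00 + 266 × $74.00) ÷ 60 = $1956.07.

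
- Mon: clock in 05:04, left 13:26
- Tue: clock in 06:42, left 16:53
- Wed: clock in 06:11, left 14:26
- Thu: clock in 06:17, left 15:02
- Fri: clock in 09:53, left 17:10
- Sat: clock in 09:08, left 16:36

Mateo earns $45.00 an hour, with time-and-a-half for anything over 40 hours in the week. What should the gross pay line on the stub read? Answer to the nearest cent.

Mon: 05:04–13:26 = 8 h 22 min
Tue: 06:42–16:53 = 10 h 11 min
Wed: 06:11–14:26 = 8 h 15 min
Thu: 06:17–15:02 = 8 h 45 min
Fri: 09:53–17:10 = 7 h 17 min
Sat: 09:08–16:36 = 7 h 28 min
Total worked: 50 h 18 min = 3018 min.
Regular 40 h 0 min = 2400 min at $45.00/h; overtime 10 h 18 min = 618 min at $67.50/h.
Pay = (2400 × $45.00 + 618 × $67.50) ÷ 60 = $2495.25.

$2495.25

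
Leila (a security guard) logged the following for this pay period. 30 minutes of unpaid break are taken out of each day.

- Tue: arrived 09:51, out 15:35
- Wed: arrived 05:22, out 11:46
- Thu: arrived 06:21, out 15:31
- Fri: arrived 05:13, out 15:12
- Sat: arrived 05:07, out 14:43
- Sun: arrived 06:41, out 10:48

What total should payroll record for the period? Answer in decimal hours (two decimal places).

42.00 hours

Tue: 09:51–15:35 = 5 h 44 min; less 30 min break → 5 h 14 min
Wed: 05:22–11:46 = 6 h 24 min; less 30 min break → 5 h 54 min
Thu: 06:21–15:31 = 9 h 10 min; less 30 min break → 8 h 40 min
Fri: 05:13–15:12 = 9 h 59 min; less 30 min break → 9 h 29 min
Sat: 05:07–14:43 = 9 h 36 min; less 30 min break → 9 h 6 min
Sun: 06:41–10:48 = 4 h 7 min; less 30 min break → 3 h 37 min
Total: 5 h 14 min + 5 h 54 min + 8 h 40 min + 9 h 29 min + 9 h 6 min + 3 h 37 min = 42 h 0 min.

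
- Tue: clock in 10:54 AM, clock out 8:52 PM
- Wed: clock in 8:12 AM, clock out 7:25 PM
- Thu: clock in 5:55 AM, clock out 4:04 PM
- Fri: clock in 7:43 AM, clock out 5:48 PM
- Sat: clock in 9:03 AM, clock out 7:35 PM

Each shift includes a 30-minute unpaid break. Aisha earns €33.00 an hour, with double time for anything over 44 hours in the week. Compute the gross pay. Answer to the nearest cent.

Tue: 10:54 AM–8:52 PM = 9 h 58 min; less 30 min break → 9 h 28 min
Wed: 8:12 AM–7:25 PM = 11 h 13 min; less 30 min break → 10 h 43 min
Thu: 5:55 AM–4:04 PM = 10 h 9 min; less 30 min break → 9 h 39 min
Fri: 7:43 AM–5:48 PM = 10 h 5 min; less 30 min break → 9 h 35 min
Sat: 9:03 AM–7:35 PM = 10 h 32 min; less 30 min break → 10 h 2 min
Total worked: 49 h 27 min = 2967 min.
Regular 44 h 0 min = 2640 min at €33.00/h; overtime 5 h 27 min = 327 min at €66.00/h.
Pay = (2640 × €33.00 + 327 × €66.00) ÷ 60 = €1811.70.

€1811.70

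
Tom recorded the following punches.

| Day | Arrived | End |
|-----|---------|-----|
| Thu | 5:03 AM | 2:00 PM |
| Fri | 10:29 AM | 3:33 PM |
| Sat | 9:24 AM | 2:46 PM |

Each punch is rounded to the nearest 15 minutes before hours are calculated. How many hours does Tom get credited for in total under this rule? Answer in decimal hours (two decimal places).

19.25 hours

Thu: in 5:03 AM→5:00 AM, out 2:00 PM→2:00 PM; 9 h 0 min
Fri: in 10:29 AM→10:30 AM, out 3:33 PM→3:30 PM; 5 h 0 min
Sat: in 9:24 AM→9:30 AM, out 2:46 PM→2:45 PM; 5 h 15 min
Total credited: 19 h 15 min.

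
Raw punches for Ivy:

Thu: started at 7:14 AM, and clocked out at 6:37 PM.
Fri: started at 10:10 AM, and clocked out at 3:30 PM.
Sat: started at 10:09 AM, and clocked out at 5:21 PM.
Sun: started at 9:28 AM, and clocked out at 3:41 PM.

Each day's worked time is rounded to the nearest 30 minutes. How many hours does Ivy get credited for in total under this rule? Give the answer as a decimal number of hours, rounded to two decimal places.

30.00 hours

Thu: 7:14 AM–6:37 PM = 11 h 23 min → rounds to 11 h 30 min
Fri: 10:10 AM–3:30 PM = 5 h 20 min → rounds to 5 h 30 min
Sat: 10:09 AM–5:21 PM = 7 h 12 min → rounds to 7 h 0 min
Sun: 9:28 AM–3:41 PM = 6 h 13 min → rounds to 6 h 0 min
Total credited: 30 h 0 min.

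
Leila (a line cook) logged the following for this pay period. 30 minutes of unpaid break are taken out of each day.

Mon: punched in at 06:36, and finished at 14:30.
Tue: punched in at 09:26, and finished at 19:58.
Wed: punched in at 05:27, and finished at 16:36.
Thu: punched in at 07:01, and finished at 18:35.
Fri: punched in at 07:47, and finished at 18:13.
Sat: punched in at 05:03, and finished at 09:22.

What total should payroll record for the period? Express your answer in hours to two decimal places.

Mon: 06:36–14:30 = 7 h 54 min; less 30 min break → 7 h 24 min
Tue: 09:26–19:58 = 10 h 32 min; less 30 min break → 10 h 2 min
Wed: 05:27–16:36 = 11 h 9 min; less 30 min break → 10 h 39 min
Thu: 07:01–18:35 = 11 h 34 min; less 30 min break → 11 h 4 min
Fri: 07:47–18:13 = 10 h 26 min; less 30 min break → 9 h 56 min
Sat: 05:03–09:22 = 4 h 19 min; less 30 min break → 3 h 49 min
Total: 7 h 24 min + 10 h 2 min + 10 h 39 min + 11 h 4 min + 9 h 56 min + 3 h 49 min = 52 h 54 min.

52.90 hours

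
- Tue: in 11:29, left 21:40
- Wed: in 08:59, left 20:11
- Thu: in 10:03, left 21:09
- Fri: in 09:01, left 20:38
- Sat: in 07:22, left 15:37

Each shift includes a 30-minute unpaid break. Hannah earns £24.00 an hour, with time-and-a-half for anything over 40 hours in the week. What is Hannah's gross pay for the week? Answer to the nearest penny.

Tue: 11:29–21:40 = 10 h 11 min; less 30 min break → 9 h 41 min
Wed: 08:59–20:11 = 11 h 12 min; less 30 min break → 10 h 42 min
Thu: 10:03–21:09 = 11 h 6 min; less 30 min break → 10 h 36 min
Fri: 09:01–20:38 = 11 h 37 min; less 30 min break → 11 h 7 min
Sat: 07:22–15:37 = 8 h 15 min; less 30 min break → 7 h 45 min
Total worked: 49 h 51 min = 2991 min.
Regular 40 h 0 min = 2400 min at £24.00/h; overtime 9 h 51 min = 591 min at £36.00/h.
Pay = (2400 × £24.00 + 591 × £36.00) ÷ 60 = £1314.60.

£1314.60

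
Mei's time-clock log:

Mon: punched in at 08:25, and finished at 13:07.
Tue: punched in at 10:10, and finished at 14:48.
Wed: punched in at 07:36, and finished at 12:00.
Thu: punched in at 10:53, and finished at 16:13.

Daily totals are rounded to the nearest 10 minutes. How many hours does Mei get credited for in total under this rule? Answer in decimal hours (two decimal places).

19.00 hours

Mon: 08:25–13:07 = 4 h 42 min → rounds to 4 h 40 min
Tue: 10:10–14:48 = 4 h 38 min → rounds to 4 h 40 min
Wed: 07:36–12:00 = 4 h 24 min → rounds to 4 h 20 min
Thu: 10:53–16:13 = 5 h 20 min → rounds to 5 h 20 min
Total credited: 19 h 0 min.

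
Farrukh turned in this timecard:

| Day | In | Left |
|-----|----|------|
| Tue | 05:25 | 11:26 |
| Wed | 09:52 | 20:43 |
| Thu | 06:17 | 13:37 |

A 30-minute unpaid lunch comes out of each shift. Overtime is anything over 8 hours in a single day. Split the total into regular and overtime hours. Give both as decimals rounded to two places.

Regular 20.35 hours, overtime 2.35 hours

Tue: 05:25–11:26 = 6 h 1 min; less 30 min break → 5 h 31 min
Wed: 09:52–20:43 = 10 h 51 min; less 30 min break → 10 h 21 min
Thu: 06:17–13:37 = 7 h 20 min; less 30 min break → 6 h 50 min
Tue reg 5 h 31 min / OT 0 h 0 min; Wed reg 8 h 0 min / OT 2 h 21 min; Thu reg 6 h 50 min / OT 0 h 0 min.
Totals: regular 20 h 21 min, overtime 2 h 21 min.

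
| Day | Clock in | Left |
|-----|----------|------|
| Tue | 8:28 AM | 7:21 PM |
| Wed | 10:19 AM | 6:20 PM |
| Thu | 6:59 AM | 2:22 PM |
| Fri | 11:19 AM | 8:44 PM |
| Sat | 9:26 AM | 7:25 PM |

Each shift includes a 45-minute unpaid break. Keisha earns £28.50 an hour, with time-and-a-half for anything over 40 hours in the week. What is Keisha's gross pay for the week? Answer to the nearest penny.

£1222.65

Tue: 8:28 AM–7:21 PM = 10 h 53 min; less 45 min break → 10 h 8 min
Wed: 10:19 AM–6:20 PM = 8 h 1 min; less 45 min break → 7 h 16 min
Thu: 6:59 AM–2:22 PM = 7 h 23 min; less 45 min break → 6 h 38 min
Fri: 11:19 AM–8:44 PM = 9 h 25 min; less 45 min break → 8 h 40 min
Sat: 9:26 AM–7:25 PM = 9 h 59 min; less 45 min break → 9 h 14 min
Total worked: 41 h 56 min = 2516 min.
Regular 40 h 0 min = 2400 min at £28.50/h; overtime 1 h 56 min = 116 min at £42.75/h.
Pay = (2400 × £28.50 + 116 × £42.75) ÷ 60 = £1222.65.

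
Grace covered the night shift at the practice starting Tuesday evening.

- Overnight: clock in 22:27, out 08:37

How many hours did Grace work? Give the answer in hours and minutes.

Overnight: 22:27 → midnight = 1 h 33 min; midnight → 08:37 = 8 h 37 min; span 10 h 10 min

10 h 10 min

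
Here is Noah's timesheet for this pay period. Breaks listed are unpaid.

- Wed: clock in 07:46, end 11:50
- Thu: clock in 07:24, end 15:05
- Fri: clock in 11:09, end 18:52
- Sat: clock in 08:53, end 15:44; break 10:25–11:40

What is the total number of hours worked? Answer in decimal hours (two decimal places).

Wed: 07:46–11:50 = 4 h 4 min
Thu: 07:24–15:05 = 7 h 41 min
Fri: 11:09–18:52 = 7 h 43 min
Sat: 08:53–15:44 = 6 h 51 min; less 75 min break → 5 h 36 min
Total: 4 h 4 min + 7 h 41 min + 7 h 43 min + 5 h 36 min = 25 h 4 min.

25.07 hours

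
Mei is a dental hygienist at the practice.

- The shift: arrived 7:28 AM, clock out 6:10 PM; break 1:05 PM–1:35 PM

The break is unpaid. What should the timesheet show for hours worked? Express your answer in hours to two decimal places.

10.20 hours

The shift: 7:28 AM–6:10 PM = 10 h 42 min; less 30 min break → 10 h 12 min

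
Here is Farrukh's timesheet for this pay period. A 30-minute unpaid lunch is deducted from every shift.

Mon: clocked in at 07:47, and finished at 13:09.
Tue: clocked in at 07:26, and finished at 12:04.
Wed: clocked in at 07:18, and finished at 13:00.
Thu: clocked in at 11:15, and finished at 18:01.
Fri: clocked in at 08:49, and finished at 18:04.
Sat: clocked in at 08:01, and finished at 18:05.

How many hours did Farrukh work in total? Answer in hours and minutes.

38 h 47 min

Mon: 07:47–13:09 = 5 h 22 min; less 30 min break → 4 h 52 min
Tue: 07:26–12:04 = 4 h 38 min; less 30 min break → 4 h 8 min
Wed: 07:18–13:00 = 5 h 42 min; less 30 min break → 5 h 12 min
Thu: 11:15–18:01 = 6 h 46 min; less 30 min break → 6 h 16 min
Fri: 08:49–18:04 = 9 h 15 min; less 30 min break → 8 h 45 min
Sat: 08:01–18:05 = 10 h 4 min; less 30 min break → 9 h 34 min
Total: 4 h 52 min + 4 h 8 min + 5 h 12 min + 6 h 16 min + 8 h 45 min + 9 h 34 min = 38 h 47 min.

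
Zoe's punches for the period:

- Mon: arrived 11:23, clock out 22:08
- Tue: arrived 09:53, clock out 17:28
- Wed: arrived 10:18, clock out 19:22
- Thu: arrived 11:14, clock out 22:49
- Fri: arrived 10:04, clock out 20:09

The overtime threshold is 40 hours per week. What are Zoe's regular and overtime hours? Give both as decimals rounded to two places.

Regular 40.00 hours, overtime 9.07 hours

Mon: 11:23–22:08 = 10 h 45 min
Tue: 09:53–17:28 = 7 h 35 min
Wed: 10:18–19:22 = 9 h 4 min
Thu: 11:14–22:49 = 11 h 35 min
Fri: 10:04–20:09 = 10 h 5 min
Total worked: 49 h 4 min = 49.07 h.
Threshold 40 h → overtime 9 h 4 min, regular 40 h 0 min.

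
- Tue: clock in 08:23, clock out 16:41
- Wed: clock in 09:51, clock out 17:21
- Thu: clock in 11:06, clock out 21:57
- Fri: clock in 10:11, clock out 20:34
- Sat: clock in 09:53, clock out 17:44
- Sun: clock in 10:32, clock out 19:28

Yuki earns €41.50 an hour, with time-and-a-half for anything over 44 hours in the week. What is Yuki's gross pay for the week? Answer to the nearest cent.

€2437.09

Tue: 08:23–16:41 = 8 h 18 min
Wed: 09:51–17:21 = 7 h 30 min
Thu: 11:06–21:57 = 10 h 51 min
Fri: 10:11–20:34 = 10 h 23 min
Sat: 09:53–17:44 = 7 h 51 min
Sun: 10:32–19:28 = 8 h 56 min
Total worked: 53 h 49 min = 3229 min.
Regular 44 h 0 min = 2640 min at €41.50/h; overtime 9 h 49 min = 589 min at €62.25/h.
Pay = (2640 × €41.50 + 589 × €62.25) ÷ 60 = €2437.09.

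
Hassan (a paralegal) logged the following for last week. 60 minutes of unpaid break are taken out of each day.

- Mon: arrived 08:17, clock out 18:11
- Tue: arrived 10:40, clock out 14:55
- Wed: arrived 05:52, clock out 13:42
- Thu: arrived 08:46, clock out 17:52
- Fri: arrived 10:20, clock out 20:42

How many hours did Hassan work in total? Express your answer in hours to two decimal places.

36.45 hours

Mon: 08:17–18:11 = 9 h 54 min; less 60 min break → 8 h 54 min
Tue: 10:40–14:55 = 4 h 15 min; less 60 min break → 3 h 15 min
Wed: 05:52–13:42 = 7 h 50 min; less 60 min break → 6 h 50 min
Thu: 08:46–17:52 = 9 h 6 min; less 60 min break → 8 h 6 min
Fri: 10:20–20:42 = 10 h 22 min; less 60 min break → 9 h 22 min
Total: 8 h 54 min + 3 h 15 min + 6 h 50 min + 8 h 6 min + 9 h 22 min = 36 h 27 min.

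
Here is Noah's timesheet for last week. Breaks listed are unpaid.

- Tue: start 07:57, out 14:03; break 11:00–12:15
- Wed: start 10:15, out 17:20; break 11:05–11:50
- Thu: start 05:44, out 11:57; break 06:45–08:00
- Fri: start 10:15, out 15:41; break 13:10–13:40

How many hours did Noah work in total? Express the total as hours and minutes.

21 h 5 min

Tue: 07:57–14:03 = 6 h 6 min; less 75 min break → 4 h 51 min
Wed: 10:15–17:20 = 7 h 5 min; less 45 min break → 6 h 20 min
Thu: 05:44–11:57 = 6 h 13 min; less 75 min break → 4 h 58 min
Fri: 10:15–15:41 = 5 h 26 min; less 30 min break → 4 h 56 min
Total: 4 h 51 min + 6 h 20 min + 4 h 58 min + 4 h 56 min = 21 h 5 min.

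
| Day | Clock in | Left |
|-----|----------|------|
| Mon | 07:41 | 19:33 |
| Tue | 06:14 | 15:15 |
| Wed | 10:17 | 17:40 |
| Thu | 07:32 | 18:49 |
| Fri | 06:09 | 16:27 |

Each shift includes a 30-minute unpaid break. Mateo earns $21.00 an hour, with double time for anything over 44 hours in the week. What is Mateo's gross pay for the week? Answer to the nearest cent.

Mon: 07:41–19:33 = 11 h 52 min; less 30 min break → 11 h 22 min
Tue: 06:14–15:15 = 9 h 1 min; less 30 min break → 8 h 31 min
Wed: 10:17–17:40 = 7 h 23 min; less 30 min break → 6 h 53 min
Thu: 07:32–18:49 = 11 h 17 min; less 30 min break → 10 h 47 min
Fri: 06:09–16:27 = 10 h 18 min; less 30 min break → 9 h 48 min
Total worked: 47 h 21 min = 2841 min.
Regular 44 h 0 min = 2640 min at $21.00/h; overtime 3 h 21 min = 201 min at $42.00/h.
Pay = (2640 × $21.00 + 201 × $42.00) ÷ 60 = $1064.70.

$1064.70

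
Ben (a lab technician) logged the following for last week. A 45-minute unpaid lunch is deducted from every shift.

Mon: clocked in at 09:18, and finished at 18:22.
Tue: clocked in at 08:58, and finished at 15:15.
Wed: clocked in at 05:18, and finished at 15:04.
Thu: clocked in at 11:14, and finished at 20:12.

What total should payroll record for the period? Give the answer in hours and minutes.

31 h 5 min

Mon: 09:18–18:22 = 9 h 4 min; less 45 min break → 8 h 19 min
Tue: 08:58–15:15 = 6 h 17 min; less 45 min break → 5 h 32 min
Wed: 05:18–15:04 = 9 h 46 min; less 45 min break → 9 h 1 min
Thu: 11:14–20:12 = 8 h 58 min; less 45 min break → 8 h 13 min
Total: 8 h 19 min + 5 h 32 min + 9 h 1 min + 8 h 13 min = 31 h 5 min.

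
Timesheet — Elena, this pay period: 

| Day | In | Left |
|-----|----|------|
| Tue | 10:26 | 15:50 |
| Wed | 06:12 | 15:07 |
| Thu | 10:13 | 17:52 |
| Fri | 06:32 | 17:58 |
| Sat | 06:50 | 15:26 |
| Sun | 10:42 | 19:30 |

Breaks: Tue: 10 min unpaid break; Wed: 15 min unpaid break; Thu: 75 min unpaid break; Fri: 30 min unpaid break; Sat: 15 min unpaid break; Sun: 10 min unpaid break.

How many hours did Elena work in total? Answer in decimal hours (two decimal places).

48.22 hours

Tue: 10:26–15:50 = 5 h 24 min; less 10 min break → 5 h 14 min
Wed: 06:12–15:07 = 8 h 55 min; less 15 min break → 8 h 40 min
Thu: 10:13–17:52 = 7 h 39 min; less 75 min break → 6 h 24 min
Fri: 06:32–17:58 = 11 h 26 min; less 30 min break → 10 h 56 min
Sat: 06:50–15:26 = 8 h 36 min; less 15 min break → 8 h 21 min
Sun: 10:42–19:30 = 8 h 48 min; less 10 min break → 8 h 38 min
Total: 5 h 14 min + 8 h 40 min + 6 h 24 min + 10 h 56 min + 8 h 21 min + 8 h 38 min = 48 h 13 min.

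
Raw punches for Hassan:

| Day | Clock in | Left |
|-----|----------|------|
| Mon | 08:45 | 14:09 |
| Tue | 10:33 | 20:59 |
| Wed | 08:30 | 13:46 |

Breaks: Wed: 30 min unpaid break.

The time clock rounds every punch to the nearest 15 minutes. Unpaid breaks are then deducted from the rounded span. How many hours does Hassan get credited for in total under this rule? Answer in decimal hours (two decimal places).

20.75 hours

Mon: in 08:45→08:45, out 14:09→14:15; 5 h 30 min
Tue: in 10:33→10:30, out 20:59→21:00; 10 h 30 min
Wed: in 08:30→08:30, out 13:46→13:45; 5 h 15 min − 30 min = 4 h 45 min
Total credited: 20 h 45 min.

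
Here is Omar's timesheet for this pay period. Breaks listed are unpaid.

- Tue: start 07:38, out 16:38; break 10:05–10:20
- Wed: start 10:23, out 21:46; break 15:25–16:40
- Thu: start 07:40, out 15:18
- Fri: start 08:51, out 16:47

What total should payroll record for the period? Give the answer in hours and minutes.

Tue: 07:38–16:38 = 9 h 0 min; less 15 min break → 8 h 45 min
Wed: 10:23–21:46 = 11 h 23 min; less 75 min break → 10 h 8 min
Thu: 07:40–15:18 = 7 h 38 min
Fri: 08:51–16:47 = 7 h 56 min
Total: 8 h 45 min + 10 h 8 min + 7 h 38 min + 7 h 56 min = 34 h 27 min.

34 h 27 min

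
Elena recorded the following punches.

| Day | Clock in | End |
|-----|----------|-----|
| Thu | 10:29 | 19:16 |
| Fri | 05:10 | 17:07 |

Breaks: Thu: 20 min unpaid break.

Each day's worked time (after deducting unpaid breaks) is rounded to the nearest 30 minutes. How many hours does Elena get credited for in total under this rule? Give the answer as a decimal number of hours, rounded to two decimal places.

20.50 hours

Thu: 10:29–19:16 = 8 h 47 min − 20 min = 8 h 27 min → rounds to 8 h 30 min
Fri: 05:10–17:07 = 11 h 57 min → rounds to 12 h 0 min
Total credited: 20 h 30 min.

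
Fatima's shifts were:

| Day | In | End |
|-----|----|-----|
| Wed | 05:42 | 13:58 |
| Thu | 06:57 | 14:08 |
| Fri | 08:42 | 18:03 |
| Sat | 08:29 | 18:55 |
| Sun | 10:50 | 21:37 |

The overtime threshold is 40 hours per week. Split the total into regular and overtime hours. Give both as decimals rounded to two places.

Wed: 05:42–13:58 = 8 h 16 min
Thu: 06:57–14:08 = 7 h 11 min
Fri: 08:42–18:03 = 9 h 21 min
Sat: 08:29–18:55 = 10 h 26 min
Sun: 10:50–21:37 = 10 h 47 min
Total worked: 46 h 1 min = 46.02 h.
Threshold 40 h → overtime 6 h 1 min, regular 40 h 0 min.

Regular 40.00 hours, overtime 6.02 hours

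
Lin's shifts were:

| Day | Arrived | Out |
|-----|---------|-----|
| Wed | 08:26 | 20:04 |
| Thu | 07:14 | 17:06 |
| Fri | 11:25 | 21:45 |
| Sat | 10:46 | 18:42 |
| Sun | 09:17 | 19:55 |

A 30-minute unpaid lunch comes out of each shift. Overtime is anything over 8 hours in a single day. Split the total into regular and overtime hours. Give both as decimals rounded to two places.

Wed: 08:26–20:04 = 11 h 38 min; less 30 min break → 11 h 8 min
Thu: 07:14–17:06 = 9 h 52 min; less 30 min break → 9 h 22 min
Fri: 11:25–21:45 = 10 h 20 min; less 30 min break → 9 h 50 min
Sat: 10:46–18:42 = 7 h 56 min; less 30 min break → 7 h 26 min
Sun: 09:17–19:55 = 10 h 38 min; less 30 min break → 10 h 8 min
Wed reg 8 h 0 min / OT 3 h 8 min; Thu reg 8 h 0 min / OT 1 h 22 min; Fri reg 8 h 0 min / OT 1 h 50 min; Sat reg 7 h 26 min / OT 0 h 0 min; Sun reg 8 h 0 min / OT 2 h 8 min.
Totals: regular 39 h 26 min, overtime 8 h 28 min.

Regular 39.43 hours, overtime 8.47 hours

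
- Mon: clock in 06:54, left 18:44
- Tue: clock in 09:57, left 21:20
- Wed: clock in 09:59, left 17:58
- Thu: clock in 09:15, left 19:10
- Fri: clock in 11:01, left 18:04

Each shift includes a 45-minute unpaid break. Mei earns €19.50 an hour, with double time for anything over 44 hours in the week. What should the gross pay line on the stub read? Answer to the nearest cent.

€874.25

Mon: 06:54–18:44 = 11 h 50 min; less 45 min break → 11 h 5 min
Tue: 09:57–21:20 = 11 h 23 min; less 45 min break → 10 h 38 min
Wed: 09:59–17:58 = 7 h 59 min; less 45 min break → 7 h 14 min
Thu: 09:15–19:10 = 9 h 55 min; less 45 min break → 9 h 10 min
Fri: 11:01–18:04 = 7 h 3 min; less 45 min break → 6 h 18 min
Total worked: 44 h 25 min = 2665 min.
Regular 44 h 0 min = 2640 min at €19.50/h; overtime 0 h 25 min = 25 min at €39.00/h.
Pay = (2640 × €19.50 + 25 × €39.00) ÷ 60 = €874.25.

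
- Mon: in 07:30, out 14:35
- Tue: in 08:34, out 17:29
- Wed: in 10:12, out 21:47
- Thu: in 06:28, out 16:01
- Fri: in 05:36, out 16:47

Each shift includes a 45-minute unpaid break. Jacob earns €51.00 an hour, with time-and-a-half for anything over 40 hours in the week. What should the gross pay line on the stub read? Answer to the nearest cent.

€2389.35

Mon: 07:30–14:35 = 7 h 5 min; less 45 min break → 6 h 20 min
Tue: 08:34–17:29 = 8 h 55 min; less 45 min break → 8 h 10 min
Wed: 10:12–21:47 = 11 h 35 min; less 45 min break → 10 h 50 min
Thu: 06:28–16:01 = 9 h 33 min; less 45 min break → 8 h 48 min
Fri: 05:36–16:47 = 11 h 11 min; less 45 min break → 10 h 26 min
Total worked: 44 h 34 min = 2674 min.
Regular 40 h 0 min = 2400 min at €51.00/h; overtime 4 h 34 min = 274 min at €76.50/h.
Pay = (2400 × €51.00 + 274 × €76.50) ÷ 60 = €2389.35.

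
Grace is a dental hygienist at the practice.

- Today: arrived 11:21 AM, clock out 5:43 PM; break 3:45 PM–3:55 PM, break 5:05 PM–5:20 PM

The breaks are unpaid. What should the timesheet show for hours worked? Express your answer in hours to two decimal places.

Today: 11:21 AM–5:43 PM = 6 h 22 min; less 25 min break → 5 h 57 min

5.95 hours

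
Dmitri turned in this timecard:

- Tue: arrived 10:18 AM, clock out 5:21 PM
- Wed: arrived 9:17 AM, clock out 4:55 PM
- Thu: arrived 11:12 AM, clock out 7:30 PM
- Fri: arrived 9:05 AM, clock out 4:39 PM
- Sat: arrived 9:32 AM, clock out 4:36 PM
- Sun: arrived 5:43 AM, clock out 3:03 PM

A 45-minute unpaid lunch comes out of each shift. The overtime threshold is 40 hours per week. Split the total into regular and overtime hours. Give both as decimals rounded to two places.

Tue: 10:18 AM–5:21 PM = 7 h 3 min; less 45 min break → 6 h 18 min
Wed: 9:17 AM–4:55 PM = 7 h 38 min; less 45 min break → 6 h 53 min
Thu: 11:12 AM–7:30 PM = 8 h 18 min; less 45 min break → 7 h 33 min
Fri: 9:05 AM–4:39 PM = 7 h 34 min; less 45 min break → 6 h 49 min
Sat: 9:32 AM–4:36 PM = 7 h 4 min; less 45 min break → 6 h 19 min
Sun: 5:43 AM–3:03 PM = 9 h 20 min; less 45 min break → 8 h 35 min
Total worked: 42 h 27 min = 42.45 h.
Threshold 40 h → overtime 2 h 27 min, regular 40 h 0 min.

Regular 40.00 hours, overtime 2.45 hours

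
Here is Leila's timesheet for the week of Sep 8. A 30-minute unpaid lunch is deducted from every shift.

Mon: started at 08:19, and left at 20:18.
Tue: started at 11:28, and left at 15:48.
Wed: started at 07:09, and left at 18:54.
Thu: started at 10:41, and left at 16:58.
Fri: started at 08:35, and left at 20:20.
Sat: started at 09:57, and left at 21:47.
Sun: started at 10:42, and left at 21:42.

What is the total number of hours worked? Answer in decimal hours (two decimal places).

65.43 hours

Mon: 08:19–20:18 = 11 h 59 min; less 30 min break → 11 h 29 min
Tue: 11:28–15:48 = 4 h 20 min; less 30 min break → 3 h 50 min
Wed: 07:09–18:54 = 11 h 45 min; less 30 min break → 11 h 15 min
Thu: 10:41–16:58 = 6 h 17 min; less 30 min break → 5 h 47 min
Fri: 08:35–20:20 = 11 h 45 min; less 30 min break → 11 h 15 min
Sat: 09:57–21:47 = 11 h 50 min; less 30 min break → 11 h 20 min
Sun: 10:42–21:42 = 11 h 0 min; less 30 min break → 10 h 30 min
Total: 11 h 29 min + 3 h 50 min + 11 h 15 min + 5 h 47 min + 11 h 15 min + 11 h 20 min + 10 h 30 min = 65 h 26 min.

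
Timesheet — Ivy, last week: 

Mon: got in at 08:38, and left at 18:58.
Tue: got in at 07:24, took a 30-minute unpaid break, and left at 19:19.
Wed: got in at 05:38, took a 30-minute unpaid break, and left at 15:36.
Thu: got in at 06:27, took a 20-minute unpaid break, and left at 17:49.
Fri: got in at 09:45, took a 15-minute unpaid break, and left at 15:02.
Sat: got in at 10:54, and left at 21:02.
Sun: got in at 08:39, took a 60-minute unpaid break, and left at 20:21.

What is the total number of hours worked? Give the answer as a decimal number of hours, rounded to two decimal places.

68.12 hours

Mon: 08:38–18:58 = 10 h 20 min
Tue: 07:24–19:19 = 11 h 55 min; less 30 min break → 11 h 25 min
Wed: 05:38–15:36 = 9 h 58 min; less 30 min break → 9 h 28 min
Thu: 06:27–17:49 = 11 h 22 min; less 20 min break → 11 h 2 min
Fri: 09:45–15:02 = 5 h 17 min; less 15 min break → 5 h 2 min
Sat: 10:54–21:02 = 10 h 8 min
Sun: 08:39–20:21 = 11 h 42 min; less 60 min break → 10 h 42 min
Total: 10 h 20 min + 11 h 25 min + 9 h 28 min + 11 h 2 min + 5 h 2 min + 10 h 8 min + 10 h 42 min = 68 h 7 min.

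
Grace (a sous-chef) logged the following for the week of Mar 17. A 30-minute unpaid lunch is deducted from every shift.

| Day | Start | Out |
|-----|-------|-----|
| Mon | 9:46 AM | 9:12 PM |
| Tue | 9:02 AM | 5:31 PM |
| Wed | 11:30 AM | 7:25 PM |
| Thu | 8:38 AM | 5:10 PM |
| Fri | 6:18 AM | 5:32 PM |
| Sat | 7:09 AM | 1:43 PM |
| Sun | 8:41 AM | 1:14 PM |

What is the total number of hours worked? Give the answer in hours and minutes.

Mon: 9:46 AM–9:12 PM = 11 h 26 min; less 30 min break → 10 h 56 min
Tue: 9:02 AM–5:31 PM = 8 h 29 min; less 30 min break → 7 h 59 min
Wed: 11:30 AM–7:25 PM = 7 h 55 min; less 30 min break → 7 h 25 min
Thu: 8:38 AM–5:10 PM = 8 h 32 min; less 30 min break → 8 h 2 min
Fri: 6:18 AM–5:32 PM = 11 h 14 min; less 30 min break → 10 h 44 min
Sat: 7:09 AM–1:43 PM = 6 h 34 min; less 30 min break → 6 h 4 min
Sun: 8:41 AM–1:14 PM = 4 h 33 min; less 30 min break → 4 h 3 min
Total: 10 h 56 min + 7 h 59 min + 7 h 25 min + 8 h 2 min + 10 h 44 min + 6 h 4 min + 4 h 3 min = 55 h 13 min.

55 h 13 min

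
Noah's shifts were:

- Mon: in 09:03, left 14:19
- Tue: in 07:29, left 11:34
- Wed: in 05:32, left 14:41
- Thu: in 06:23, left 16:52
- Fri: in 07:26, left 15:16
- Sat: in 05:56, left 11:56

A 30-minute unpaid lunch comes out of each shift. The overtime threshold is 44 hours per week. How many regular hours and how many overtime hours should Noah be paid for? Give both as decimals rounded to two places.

Regular 39.82 hours, overtime 0.00 hours

Mon: 09:03–14:19 = 5 h 16 min; less 30 min break → 4 h 46 min
Tue: 07:29–11:34 = 4 h 5 min; less 30 min break → 3 h 35 min
Wed: 05:32–14:41 = 9 h 9 min; less 30 min break → 8 h 39 min
Thu: 06:23–16:52 = 10 h 29 min; less 30 min break → 9 h 59 min
Fri: 07:26–15:16 = 7 h 50 min; less 30 min break → 7 h 20 min
Sat: 05:56–11:56 = 6 h 0 min; less 30 min break → 5 h 30 min
Total worked: 39 h 49 min = 39.82 h.
Threshold 44 h → overtime 0 h 0 min, regular 39 h 49 min.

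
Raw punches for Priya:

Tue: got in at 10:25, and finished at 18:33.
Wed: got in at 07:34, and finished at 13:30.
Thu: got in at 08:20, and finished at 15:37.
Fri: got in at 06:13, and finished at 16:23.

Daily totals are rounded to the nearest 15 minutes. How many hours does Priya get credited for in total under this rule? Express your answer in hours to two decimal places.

Tue: 10:25–18:33 = 8 h 8 min → rounds to 8 h 15 min
Wed: 07:34–13:30 = 5 h 56 min → rounds to 6 h 0 min
Thu: 08:20–15:37 = 7 h 17 min → rounds to 7 h 15 min
Fri: 06:13–16:23 = 10 h 10 min → rounds to 10 h 15 min
Total credited: 31 h 45 min.

31.75 hours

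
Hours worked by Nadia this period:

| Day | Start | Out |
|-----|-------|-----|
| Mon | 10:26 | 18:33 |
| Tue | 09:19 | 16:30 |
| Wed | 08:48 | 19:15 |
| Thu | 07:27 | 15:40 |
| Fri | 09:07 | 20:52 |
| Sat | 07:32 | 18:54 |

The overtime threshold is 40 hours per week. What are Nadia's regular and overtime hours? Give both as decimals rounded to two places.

Mon: 10:26–18:33 = 8 h 7 min
Tue: 09:19–16:30 = 7 h 11 min
Wed: 08:48–19:15 = 10 h 27 min
Thu: 07:27–15:40 = 8 h 13 min
Fri: 09:07–20:52 = 11 h 45 min
Sat: 07:32–18:54 = 11 h 22 min
Total worked: 57 h 5 min = 57.08 h.
Threshold 40 h → overtime 17 h 5 min, regular 40 h 0 min.

Regular 40.00 hours, overtime 17.08 hours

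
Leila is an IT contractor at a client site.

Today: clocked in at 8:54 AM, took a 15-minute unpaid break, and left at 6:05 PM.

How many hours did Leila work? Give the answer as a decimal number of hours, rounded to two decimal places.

Today: 8:54 AM–6:05 PM = 9 h 11 min; less 15 min break → 8 h 56 min

8.93 hours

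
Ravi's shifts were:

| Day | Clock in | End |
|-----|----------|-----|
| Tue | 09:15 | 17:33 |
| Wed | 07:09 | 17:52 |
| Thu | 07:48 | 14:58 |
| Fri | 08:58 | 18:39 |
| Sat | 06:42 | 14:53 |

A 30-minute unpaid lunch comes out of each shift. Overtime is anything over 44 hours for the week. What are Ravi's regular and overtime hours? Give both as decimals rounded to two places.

Regular 41.55 hours, overtime 0.00 hours

Tue: 09:15–17:33 = 8 h 18 min; less 30 min break → 7 h 48 min
Wed: 07:09–17:52 = 10 h 43 min; less 30 min break → 10 h 13 min
Thu: 07:48–14:58 = 7 h 10 min; less 30 min break → 6 h 40 min
Fri: 08:58–18:39 = 9 h 41 min; less 30 min break → 9 h 11 min
Sat: 06:42–14:53 = 8 h 11 min; less 30 min break → 7 h 41 min
Total worked: 41 h 33 min = 41.55 h.
Threshold 44 h → overtime 0 h 0 min, regular 41 h 33 min.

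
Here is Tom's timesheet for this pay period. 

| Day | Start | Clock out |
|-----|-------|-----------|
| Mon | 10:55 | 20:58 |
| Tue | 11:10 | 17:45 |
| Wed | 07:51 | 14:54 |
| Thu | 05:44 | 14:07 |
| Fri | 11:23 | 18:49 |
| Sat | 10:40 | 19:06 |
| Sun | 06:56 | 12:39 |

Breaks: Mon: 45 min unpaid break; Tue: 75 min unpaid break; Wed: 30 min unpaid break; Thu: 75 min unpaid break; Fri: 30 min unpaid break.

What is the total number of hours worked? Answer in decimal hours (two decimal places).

Mon: 10:55–20:58 = 10 h 3 min; less 45 min break → 9 h 18 min
Tue: 11:10–17:45 = 6 h 35 min; less 75 min break → 5 h 20 min
Wed: 07:51–14:54 = 7 h 3 min; less 30 min break → 6 h 33 min
Thu: 05:44–14:07 = 8 h 23 min; less 75 min break → 7 h 8 min
Fri: 11:23–18:49 = 7 h 26 min; less 30 min break → 6 h 56 min
Sat: 10:40–19:06 = 8 h 26 min
Sun: 06:56–12:39 = 5 h 43 min
Total: 9 h 18 min + 5 h 20 min + 6 h 33 min + 7 h 8 min + 6 h 56 min + 8 h 26 min + 5 h 43 min = 49 h 24 min.

49.40 hours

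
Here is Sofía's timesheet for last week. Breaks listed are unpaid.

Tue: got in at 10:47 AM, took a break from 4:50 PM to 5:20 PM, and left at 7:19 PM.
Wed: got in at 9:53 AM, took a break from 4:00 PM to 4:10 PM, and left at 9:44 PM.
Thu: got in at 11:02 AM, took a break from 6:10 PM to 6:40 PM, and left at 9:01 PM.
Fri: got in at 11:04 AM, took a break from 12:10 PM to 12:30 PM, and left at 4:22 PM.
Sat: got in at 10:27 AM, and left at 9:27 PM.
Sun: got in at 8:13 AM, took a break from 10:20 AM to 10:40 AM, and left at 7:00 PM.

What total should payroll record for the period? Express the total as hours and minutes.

Tue: 10:47 AM–7:19 PM = 8 h 32 min; less 30 min break → 8 h 2 min
Wed: 9:53 AM–9:44 PM = 11 h 51 min; less 10 min break → 11 h 41 min
Thu: 11:02 AM–9:01 PM = 9 h 59 min; less 30 min break → 9 h 29 min
Fri: 11:04 AM–4:22 PM = 5 h 18 min; less 20 min break → 4 h 58 min
Sat: 10:27 AM–9:27 PM = 11 h 0 min
Sun: 8:13 AM–7:00 PM = 10 h 47 min; less 20 min break → 10 h 27 min
Total: 8 h 2 min + 11 h 41 min + 9 h 29 min + 4 h 58 min + 11 h 0 min + 10 h 27 min = 55 h 37 min.

55 h 37 min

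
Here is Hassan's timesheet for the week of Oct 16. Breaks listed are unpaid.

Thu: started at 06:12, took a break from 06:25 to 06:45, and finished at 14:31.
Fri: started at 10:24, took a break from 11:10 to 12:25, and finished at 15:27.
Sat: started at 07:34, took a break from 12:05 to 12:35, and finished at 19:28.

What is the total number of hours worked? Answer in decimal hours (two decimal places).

Thu: 06:12–14:31 = 8 h 19 min; less 20 min break → 7 h 59 min
Fri: 10:24–15:27 = 5 h 3 min; less 75 min break → 3 h 48 min
Sat: 07:34–19:28 = 11 h 54 min; less 30 min break → 11 h 24 min
Total: 7 h 59 min + 3 h 48 min + 11 h 24 min = 23 h 11 min.

23.18 hours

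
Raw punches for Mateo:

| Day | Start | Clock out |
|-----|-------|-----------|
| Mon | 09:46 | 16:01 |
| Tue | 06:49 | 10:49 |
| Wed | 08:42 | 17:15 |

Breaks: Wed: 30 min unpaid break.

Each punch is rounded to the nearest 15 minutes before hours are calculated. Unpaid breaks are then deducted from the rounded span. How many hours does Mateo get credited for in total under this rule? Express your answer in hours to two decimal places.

Mon: in 09:46→09:45, out 16:01→16:00; 6 h 15 min
Tue: in 06:49→06:45, out 10:49→10:45; 4 h 0 min
Wed: in 08:42→08:45, out 17:15→17:15; 8 h 30 min − 30 min = 8 h 0 min
Total credited: 18 h 15 min.

18.25 hours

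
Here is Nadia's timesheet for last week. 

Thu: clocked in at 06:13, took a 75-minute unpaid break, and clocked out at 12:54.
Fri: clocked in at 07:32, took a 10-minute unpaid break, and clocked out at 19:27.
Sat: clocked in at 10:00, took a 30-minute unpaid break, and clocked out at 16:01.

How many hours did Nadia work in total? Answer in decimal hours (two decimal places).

22.70 hours

Thu: 06:13–12:54 = 6 h 41 min; less 75 min break → 5 h 26 min
Fri: 07:32–19:27 = 11 h 55 min; less 10 min break → 11 h 45 min
Sat: 10:00–16:01 = 6 h 1 min; less 30 min break → 5 h 31 min
Total: 5 h 26 min + 11 h 45 min + 5 h 31 min = 22 h 42 min.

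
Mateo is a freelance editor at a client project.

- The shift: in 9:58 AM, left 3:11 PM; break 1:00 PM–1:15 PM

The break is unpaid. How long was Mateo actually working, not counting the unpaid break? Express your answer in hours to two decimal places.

4.97 hours

The shift: 9:58 AM–3:11 PM = 5 h 13 min; less 15 min break → 4 h 58 min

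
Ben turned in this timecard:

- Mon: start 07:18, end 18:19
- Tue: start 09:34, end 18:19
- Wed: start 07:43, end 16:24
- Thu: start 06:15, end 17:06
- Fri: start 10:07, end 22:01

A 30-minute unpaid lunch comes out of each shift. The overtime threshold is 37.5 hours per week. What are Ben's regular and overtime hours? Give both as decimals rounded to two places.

Mon: 07:18–18:19 = 11 h 1 min; less 30 min break → 10 h 31 min
Tue: 09:34–18:19 = 8 h 45 min; less 30 min break → 8 h 15 min
Wed: 07:43–16:24 = 8 h 41 min; less 30 min break → 8 h 11 min
Thu: 06:15–17:06 = 10 h 51 min; less 30 min break → 10 h 21 min
Fri: 10:07–22:01 = 11 h 54 min; less 30 min break → 11 h 24 min
Total worked: 48 h 42 min = 48.70 h.
Threshold 37.5 h → overtime 11 h 12 min, regular 37 h 30 min.

Regular 37.50 hours, overtime 11.20 hours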